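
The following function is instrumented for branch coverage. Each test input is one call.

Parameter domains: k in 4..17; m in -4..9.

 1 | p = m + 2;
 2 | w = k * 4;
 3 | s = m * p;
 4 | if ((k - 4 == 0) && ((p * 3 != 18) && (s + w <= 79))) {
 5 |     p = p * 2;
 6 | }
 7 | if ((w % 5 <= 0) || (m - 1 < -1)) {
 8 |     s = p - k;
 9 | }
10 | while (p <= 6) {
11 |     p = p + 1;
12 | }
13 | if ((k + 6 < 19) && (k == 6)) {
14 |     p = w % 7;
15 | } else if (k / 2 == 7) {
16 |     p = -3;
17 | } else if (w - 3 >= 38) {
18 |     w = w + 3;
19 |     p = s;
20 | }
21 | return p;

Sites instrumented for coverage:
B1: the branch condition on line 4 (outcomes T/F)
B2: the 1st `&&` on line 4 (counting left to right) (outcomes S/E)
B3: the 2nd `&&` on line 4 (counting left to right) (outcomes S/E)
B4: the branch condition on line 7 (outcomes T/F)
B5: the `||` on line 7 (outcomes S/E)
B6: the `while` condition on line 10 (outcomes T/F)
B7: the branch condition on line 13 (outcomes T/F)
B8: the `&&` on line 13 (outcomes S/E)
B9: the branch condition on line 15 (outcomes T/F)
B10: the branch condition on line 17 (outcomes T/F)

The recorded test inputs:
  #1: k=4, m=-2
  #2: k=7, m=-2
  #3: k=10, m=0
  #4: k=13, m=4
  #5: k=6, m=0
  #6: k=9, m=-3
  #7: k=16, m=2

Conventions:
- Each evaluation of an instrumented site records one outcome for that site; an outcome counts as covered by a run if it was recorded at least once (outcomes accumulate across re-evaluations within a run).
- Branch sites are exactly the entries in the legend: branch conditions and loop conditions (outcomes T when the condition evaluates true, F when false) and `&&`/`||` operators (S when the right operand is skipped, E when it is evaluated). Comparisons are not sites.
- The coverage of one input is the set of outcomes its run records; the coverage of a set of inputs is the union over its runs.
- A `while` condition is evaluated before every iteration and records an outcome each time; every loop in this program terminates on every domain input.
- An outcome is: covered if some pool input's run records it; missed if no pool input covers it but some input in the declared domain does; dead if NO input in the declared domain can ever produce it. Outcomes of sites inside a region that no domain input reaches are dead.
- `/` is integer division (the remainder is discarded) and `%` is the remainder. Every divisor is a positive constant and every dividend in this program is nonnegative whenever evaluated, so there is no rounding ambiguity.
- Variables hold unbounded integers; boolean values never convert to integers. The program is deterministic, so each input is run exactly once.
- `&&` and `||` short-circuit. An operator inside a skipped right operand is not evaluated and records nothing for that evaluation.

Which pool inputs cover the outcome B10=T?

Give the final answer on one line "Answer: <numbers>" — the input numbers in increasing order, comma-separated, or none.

input #1 (k=4, m=-2): does not record B10=T
input #2 (k=7, m=-2): does not record B10=T
input #3 (k=10, m=0): does not record B10=T
input #4 (k=13, m=4): records B10=T
input #5 (k=6, m=0): does not record B10=T
input #6 (k=9, m=-3): does not record B10=T
input #7 (k=16, m=2): records B10=T

Answer: 4, 7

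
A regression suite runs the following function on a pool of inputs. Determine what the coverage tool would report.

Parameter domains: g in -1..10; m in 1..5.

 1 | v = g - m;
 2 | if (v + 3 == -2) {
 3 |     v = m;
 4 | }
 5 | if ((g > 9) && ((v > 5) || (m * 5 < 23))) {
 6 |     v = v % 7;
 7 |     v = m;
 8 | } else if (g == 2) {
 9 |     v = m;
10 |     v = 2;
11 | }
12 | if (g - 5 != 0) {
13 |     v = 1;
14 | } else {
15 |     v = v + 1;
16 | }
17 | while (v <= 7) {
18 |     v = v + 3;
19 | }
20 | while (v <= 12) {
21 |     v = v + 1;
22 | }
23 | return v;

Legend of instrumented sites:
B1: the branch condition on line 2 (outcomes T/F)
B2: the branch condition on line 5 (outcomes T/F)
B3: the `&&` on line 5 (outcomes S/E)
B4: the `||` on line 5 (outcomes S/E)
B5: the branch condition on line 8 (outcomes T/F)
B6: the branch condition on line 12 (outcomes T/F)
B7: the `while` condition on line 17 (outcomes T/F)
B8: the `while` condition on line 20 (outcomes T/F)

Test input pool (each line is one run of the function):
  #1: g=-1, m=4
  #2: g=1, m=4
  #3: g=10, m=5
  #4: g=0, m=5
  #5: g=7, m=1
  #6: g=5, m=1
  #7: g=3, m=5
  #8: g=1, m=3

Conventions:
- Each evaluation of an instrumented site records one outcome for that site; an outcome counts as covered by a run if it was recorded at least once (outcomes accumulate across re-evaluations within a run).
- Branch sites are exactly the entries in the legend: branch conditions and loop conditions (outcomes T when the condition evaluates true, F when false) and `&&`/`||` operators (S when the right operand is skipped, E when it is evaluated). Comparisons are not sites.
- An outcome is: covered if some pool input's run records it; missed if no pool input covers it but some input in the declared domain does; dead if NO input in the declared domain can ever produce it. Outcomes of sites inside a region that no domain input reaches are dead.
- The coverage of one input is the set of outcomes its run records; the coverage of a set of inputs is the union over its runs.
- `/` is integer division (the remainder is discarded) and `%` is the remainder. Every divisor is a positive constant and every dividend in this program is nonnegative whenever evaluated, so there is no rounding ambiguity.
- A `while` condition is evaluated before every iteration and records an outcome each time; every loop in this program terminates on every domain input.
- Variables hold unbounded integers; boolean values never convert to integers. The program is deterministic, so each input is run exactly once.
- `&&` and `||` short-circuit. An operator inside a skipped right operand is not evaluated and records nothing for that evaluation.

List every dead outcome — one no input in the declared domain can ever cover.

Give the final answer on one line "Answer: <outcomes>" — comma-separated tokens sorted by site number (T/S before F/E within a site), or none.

running all 60 domain inputs and tallying outcomes:
  reachable outcomes have witnesses, e.g. B1=T (e.g. g=-1, m=4), B1=F (e.g. g=-1, m=1), B2=T (e.g. g=10, m=1), B2=F (e.g. g=-1, m=1)

Answer: none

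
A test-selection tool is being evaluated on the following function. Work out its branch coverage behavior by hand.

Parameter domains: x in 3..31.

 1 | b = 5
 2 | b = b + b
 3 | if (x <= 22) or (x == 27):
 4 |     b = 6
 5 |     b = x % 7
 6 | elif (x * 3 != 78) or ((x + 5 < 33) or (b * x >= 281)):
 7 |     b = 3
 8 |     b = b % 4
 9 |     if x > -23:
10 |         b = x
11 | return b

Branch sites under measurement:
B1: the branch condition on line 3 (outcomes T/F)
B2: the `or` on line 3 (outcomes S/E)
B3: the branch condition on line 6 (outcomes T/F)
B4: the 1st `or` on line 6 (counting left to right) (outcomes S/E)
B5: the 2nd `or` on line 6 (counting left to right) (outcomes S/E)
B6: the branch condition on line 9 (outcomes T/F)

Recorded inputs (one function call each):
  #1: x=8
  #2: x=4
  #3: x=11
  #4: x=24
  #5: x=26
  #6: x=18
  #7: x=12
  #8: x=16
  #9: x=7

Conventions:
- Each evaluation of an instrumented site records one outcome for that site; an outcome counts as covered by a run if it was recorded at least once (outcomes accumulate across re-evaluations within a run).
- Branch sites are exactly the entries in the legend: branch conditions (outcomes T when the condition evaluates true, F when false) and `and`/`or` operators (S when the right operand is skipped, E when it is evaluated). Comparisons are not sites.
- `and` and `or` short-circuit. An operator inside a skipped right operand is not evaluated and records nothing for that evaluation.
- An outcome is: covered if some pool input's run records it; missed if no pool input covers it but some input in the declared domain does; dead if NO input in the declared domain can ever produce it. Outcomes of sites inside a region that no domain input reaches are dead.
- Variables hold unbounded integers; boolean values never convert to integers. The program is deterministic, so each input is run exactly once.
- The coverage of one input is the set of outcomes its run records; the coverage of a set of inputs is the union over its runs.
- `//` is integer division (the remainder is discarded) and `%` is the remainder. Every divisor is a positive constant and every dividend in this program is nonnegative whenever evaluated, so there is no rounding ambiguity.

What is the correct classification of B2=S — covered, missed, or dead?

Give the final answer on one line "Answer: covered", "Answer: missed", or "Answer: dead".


B2=S is recorded by pool input(s) 1, 2, 3, 6, 7, 8, 9 -> covered
Answer: covered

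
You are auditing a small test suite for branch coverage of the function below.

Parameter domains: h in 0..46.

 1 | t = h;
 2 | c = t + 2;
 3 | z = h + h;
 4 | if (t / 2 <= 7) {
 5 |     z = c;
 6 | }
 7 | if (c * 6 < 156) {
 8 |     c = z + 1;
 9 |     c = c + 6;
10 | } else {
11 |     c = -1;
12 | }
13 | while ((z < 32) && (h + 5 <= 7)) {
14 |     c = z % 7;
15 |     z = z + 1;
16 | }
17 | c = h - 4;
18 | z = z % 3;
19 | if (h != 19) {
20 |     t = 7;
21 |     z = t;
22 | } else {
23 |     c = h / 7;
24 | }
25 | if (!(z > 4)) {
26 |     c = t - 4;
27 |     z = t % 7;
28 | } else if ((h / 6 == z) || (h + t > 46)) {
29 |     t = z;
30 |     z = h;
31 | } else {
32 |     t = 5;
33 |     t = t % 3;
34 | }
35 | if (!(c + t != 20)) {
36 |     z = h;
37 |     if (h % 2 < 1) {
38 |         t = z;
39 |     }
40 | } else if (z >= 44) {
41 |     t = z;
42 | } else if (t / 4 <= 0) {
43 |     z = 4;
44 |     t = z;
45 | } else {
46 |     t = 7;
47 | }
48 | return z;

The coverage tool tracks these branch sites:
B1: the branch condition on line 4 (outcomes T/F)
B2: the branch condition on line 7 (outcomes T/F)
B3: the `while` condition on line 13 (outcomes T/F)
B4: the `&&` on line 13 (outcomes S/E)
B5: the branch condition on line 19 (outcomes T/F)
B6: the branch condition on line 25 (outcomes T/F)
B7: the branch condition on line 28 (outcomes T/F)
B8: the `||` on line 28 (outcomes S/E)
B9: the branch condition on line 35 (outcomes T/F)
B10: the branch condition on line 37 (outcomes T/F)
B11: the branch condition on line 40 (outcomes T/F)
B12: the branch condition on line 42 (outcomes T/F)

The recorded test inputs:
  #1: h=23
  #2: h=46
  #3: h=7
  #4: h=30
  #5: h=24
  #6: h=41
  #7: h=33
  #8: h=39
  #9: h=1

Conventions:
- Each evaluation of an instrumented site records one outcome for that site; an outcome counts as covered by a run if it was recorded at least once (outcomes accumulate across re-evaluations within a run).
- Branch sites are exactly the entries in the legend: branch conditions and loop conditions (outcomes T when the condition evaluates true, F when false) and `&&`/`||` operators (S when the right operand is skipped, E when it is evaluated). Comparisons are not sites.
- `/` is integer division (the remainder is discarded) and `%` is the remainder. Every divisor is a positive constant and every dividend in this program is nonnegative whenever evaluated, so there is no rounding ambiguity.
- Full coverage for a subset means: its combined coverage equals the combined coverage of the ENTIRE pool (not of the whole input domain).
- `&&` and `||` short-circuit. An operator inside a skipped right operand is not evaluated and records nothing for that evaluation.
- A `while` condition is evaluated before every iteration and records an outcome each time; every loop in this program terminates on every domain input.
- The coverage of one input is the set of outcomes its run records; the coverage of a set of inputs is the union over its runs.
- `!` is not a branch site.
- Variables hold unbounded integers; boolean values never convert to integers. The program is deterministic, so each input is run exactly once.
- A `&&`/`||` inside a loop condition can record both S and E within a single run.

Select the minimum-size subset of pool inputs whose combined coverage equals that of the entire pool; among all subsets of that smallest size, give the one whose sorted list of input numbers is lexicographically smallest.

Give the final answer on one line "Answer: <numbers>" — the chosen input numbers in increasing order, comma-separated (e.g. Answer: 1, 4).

input #1 (h=23): events B1->F, B2->T, B4->S, B3->F, B5->T, B6->F, B8->E, B7->F, B9->F, B11->F, B12->T; covers B1=F, B2=T, B3=F, B4=S, B5=T, B6=F, B7=F, B8=E, B9=F, B11=F, B12=T
input #2 (h=46): events B1->F, B2->F, B4->S, B3->F, B5->T, B6->F, B8->S, B7->T, B9->F, B11->T; covers B1=F, B2=F, B3=F, B4=S, B5=T, B6=F, B7=T, B8=S, B9=F, B11=T
input #3 (h=7): events B1->T, B2->T, B4->E, B3->F, B5->T, B6->F, B8->E, B7->F, B9->F, B11->F, B12->T; covers B1=T, B2=T, B3=F, B4=E, B5=T, B6=F, B7=F, B8=E, B9=F, B11=F, B12=T
input #4 (h=30): events B1->F, B2->F, B4->S, B3->F, B5->T, B6->F, B8->E, B7->F, B9->F, B11->F, B12->T; covers B1=F, B2=F, B3=F, B4=S, B5=T, B6=F, B7=F, B8=E, B9=F, B11=F, B12=T
input #5 (h=24): events B1->F, B2->F, B4->S, B3->F, B5->T, B6->F, B8->E, B7->F, B9->F, B11->F, B12->T; covers B1=F, B2=F, B3=F, B4=S, B5=T, B6=F, B7=F, B8=E, B9=F, B11=F, B12=T
input #6 (h=41): events B1->F, B2->F, B4->S, B3->F, B5->T, B6->F, B8->E, B7->T, B9->F, B11->F, B12->F; covers B1=F, B2=F, B3=F, B4=S, B5=T, B6=F, B7=T, B8=E, B9=F, B11=F, B12=F
input #7 (h=33): events B1->F, B2->F, B4->S, B3->F, B5->T, B6->F, B8->E, B7->F, B9->F, B11->F, B12->T; covers B1=F, B2=F, B3=F, B4=S, B5=T, B6=F, B7=F, B8=E, B9=F, B11=F, B12=T
input #8 (h=39): events B1->F, B2->F, B4->S, B3->F, B5->T, B6->F, B8->E, B7->F, B9->F, B11->F, B12->T; covers B1=F, B2=F, B3=F, B4=S, B5=T, B6=F, B7=F, B8=E, B9=F, B11=F, B12=T
input #9 (h=1): events B1->T, B2->T, B4->E, B3->T, B4->E, B3->T, B4->E, B3->T, B4->E, B3->T, B4->E, B3->T, B4->E, B3->T, ...; covers B1=T, B2=T, B3=T, B3=F, B4=S, B4=E, B5=T, B6=F, B7=F, B8=E, B9=F, B11=F, B12=T
union over all inputs: B1=T, B1=F, B2=T, B2=F, B3=T, B3=F, B4=S, B4=E, B5=T, B6=F, B7=T, B7=F, B8=S, B8=E, B9=F, B11=T, B11=F, B12=T, B12=F (19 outcomes)
no size-1 subset reaches all 19 outcomes (best union: 13/19)
no size-2 subset reaches all 19 outcomes (best union: 18/19)
at size 3, {2, 6, 9} reaches all 19 outcomes; every lexicographically earlier size-3 subset fails

Answer: 2, 6, 9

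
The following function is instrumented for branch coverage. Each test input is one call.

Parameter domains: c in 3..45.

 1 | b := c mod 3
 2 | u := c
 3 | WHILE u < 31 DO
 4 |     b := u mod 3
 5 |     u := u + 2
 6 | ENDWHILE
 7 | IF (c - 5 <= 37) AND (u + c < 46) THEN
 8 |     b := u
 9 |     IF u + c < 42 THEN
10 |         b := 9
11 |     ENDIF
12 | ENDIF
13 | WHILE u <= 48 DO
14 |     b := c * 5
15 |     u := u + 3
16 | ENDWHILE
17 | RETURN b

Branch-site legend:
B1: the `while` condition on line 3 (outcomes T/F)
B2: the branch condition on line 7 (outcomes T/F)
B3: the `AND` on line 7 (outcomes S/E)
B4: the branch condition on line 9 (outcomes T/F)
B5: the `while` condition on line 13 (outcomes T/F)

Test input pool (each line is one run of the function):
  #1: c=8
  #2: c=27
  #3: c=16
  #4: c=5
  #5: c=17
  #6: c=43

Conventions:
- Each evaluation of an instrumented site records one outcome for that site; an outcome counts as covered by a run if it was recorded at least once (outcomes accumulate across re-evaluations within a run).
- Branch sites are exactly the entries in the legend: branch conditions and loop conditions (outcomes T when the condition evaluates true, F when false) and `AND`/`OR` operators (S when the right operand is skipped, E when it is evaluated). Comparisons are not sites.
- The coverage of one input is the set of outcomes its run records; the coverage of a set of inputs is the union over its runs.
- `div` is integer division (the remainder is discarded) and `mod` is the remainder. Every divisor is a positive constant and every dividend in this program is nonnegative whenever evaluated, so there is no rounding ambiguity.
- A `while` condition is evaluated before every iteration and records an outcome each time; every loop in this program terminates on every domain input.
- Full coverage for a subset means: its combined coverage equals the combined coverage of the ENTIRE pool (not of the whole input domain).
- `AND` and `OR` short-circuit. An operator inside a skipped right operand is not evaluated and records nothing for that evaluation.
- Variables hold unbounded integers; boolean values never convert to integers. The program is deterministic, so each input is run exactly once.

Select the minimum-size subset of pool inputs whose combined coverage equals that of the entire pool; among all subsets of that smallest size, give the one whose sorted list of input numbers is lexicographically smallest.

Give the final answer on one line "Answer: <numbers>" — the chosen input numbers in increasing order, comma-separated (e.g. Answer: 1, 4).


test 1 (c=8) fires B1->T, B1->T, B1->T, B1->T, B1->T, B1->T, B1->T, B1->T, B1->T, B1->T, B1->T, B1->T, B1->F, B3->E, ...; hits B1=T, B1=F, B2=T, B3=E, B4=T, B5=T, B5=F
test 2 (c=27) fires B1->T, B1->T, B1->F, B3->E, B2->F, B5->T, B5->T, B5->T, B5->T, B5->T, B5->T, B5->F; hits B1=T, B1=F, B2=F, B3=E, B5=T, B5=F
test 3 (c=16) fires B1->T, B1->T, B1->T, B1->T, B1->T, B1->T, B1->T, B1->T, B1->F, B3->E, B2->F, B5->T, B5->T, B5->T, ...; hits B1=T, B1=F, B2=F, B3=E, B5=T, B5=F
test 4 (c=5) fires B1->T, B1->T, B1->T, B1->T, B1->T, B1->T, B1->T, B1->T, B1->T, B1->T, B1->T, B1->T, B1->T, B1->F, ...; hits B1=T, B1=F, B2=T, B3=E, B4=T, B5=T, B5=F
test 5 (c=17) fires B1->T, B1->T, B1->T, B1->T, B1->T, B1->T, B1->T, B1->F, B3->E, B2->F, B5->T, B5->T, B5->T, B5->T, ...; hits B1=T, B1=F, B2=F, B3=E, B5=T, B5=F
test 6 (c=43) fires B1->F, B3->S, B2->F, B5->T, B5->T, B5->F; hits B1=F, B2=F, B3=S, B5=T, B5=F
together the pool reaches 9 outcomes: B1=T, B1=F, B2=T, B2=F, B3=S, B3=E, B4=T, B5=T, B5=F
checked all size-1 subsets: none covers 9 outcomes (max 7/9)
size 2: inputs {1, 6} cover all 9 outcomes, and no lexicographically smaller subset of this size does
Answer: 1, 6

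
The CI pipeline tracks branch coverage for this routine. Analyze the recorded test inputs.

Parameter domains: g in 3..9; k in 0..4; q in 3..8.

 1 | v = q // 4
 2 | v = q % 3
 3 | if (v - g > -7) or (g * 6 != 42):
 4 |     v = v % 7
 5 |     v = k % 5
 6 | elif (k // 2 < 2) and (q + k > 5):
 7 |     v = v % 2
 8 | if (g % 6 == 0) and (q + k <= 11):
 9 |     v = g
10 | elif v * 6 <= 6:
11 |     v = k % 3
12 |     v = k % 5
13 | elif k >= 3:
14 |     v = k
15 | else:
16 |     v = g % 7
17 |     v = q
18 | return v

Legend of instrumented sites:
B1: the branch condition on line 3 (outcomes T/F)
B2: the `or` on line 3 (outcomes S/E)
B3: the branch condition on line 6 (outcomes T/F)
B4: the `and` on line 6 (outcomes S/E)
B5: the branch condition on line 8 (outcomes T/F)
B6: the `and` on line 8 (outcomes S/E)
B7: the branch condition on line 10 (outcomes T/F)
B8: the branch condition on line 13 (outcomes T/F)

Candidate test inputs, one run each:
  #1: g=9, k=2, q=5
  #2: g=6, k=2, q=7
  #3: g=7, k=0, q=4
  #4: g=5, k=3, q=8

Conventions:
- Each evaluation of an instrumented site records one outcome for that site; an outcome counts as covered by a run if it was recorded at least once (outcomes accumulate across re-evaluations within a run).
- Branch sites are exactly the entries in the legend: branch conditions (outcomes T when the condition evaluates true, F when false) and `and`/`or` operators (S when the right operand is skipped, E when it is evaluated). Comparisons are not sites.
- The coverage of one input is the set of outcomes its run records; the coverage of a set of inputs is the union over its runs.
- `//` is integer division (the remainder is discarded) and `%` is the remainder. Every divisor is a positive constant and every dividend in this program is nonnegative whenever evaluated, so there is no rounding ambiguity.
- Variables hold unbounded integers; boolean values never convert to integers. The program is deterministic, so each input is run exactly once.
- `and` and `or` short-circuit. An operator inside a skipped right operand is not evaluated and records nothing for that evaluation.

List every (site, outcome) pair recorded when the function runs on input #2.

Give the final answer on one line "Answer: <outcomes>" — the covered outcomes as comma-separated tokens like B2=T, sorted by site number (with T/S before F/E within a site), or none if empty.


Simulating input #2 (g=6, k=2, q=7) step by step:
  B2->S, B1->T, B6->E, B5->T
collecting distinct outcomes: B1=T, B2=S, B5=T, B6=E
Answer: B1=T, B2=S, B5=T, B6=E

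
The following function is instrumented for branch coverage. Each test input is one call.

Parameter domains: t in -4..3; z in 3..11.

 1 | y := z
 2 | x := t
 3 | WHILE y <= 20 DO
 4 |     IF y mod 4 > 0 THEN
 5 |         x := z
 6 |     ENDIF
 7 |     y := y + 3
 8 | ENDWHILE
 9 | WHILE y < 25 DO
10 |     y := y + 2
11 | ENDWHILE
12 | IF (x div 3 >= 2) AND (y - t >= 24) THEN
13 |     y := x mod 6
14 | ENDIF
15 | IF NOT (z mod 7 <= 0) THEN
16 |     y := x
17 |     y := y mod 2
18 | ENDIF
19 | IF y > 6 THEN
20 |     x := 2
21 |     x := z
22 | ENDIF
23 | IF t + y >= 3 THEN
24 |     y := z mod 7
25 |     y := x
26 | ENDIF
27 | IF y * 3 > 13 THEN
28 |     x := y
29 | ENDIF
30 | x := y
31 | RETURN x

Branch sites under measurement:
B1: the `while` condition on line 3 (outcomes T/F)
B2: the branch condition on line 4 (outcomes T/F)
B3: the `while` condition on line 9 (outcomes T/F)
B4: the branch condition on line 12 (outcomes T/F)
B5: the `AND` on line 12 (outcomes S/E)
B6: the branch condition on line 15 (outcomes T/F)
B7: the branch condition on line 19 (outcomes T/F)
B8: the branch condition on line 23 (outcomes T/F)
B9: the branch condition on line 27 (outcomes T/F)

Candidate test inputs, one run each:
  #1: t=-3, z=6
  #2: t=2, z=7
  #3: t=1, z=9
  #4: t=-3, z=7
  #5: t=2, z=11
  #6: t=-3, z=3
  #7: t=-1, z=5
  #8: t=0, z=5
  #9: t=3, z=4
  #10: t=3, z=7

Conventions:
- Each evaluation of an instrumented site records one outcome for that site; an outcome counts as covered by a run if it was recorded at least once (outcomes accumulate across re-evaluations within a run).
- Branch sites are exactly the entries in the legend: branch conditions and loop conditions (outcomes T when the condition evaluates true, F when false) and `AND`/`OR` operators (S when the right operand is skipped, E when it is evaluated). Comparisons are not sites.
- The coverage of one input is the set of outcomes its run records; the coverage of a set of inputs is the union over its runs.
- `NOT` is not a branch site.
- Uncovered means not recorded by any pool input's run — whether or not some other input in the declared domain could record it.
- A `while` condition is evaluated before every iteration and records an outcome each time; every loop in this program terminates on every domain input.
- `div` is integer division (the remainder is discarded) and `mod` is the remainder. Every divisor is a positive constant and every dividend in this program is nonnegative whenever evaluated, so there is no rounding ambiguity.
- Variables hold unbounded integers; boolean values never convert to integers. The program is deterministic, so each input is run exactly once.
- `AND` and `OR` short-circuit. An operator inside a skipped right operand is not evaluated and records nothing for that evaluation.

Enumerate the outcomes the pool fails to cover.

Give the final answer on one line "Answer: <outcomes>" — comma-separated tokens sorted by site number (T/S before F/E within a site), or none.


input #1, t=-3, z=6: events B1->T, B2->T, B1->T, B2->T, B1->T, B2->F, B1->T, B2->T, B1->T, B2->T, B1->F, B3->T, B3->T, B3->F, ...; outcomes B1=T, B1=F, B2=T, B2=F, B3=T, B3=F, B4=T, B5=E, B6=T, B7=F, B8=F, B9=F
input #2, t=2, z=7: events B1->T, B2->T, B1->T, B2->T, B1->T, B2->T, B1->T, B2->F, B1->T, B2->T, B1->F, B3->T, B3->T, B3->F, ...; outcomes B1=T, B1=F, B2=T, B2=F, B3=T, B3=F, B4=T, B5=E, B6=F, B7=F, B8=T, B9=T
input #3, t=1, z=9: events B1->T, B2->T, B1->T, B2->F, B1->T, B2->T, B1->T, B2->T, B1->F, B3->T, B3->T, B3->F, B5->E, B4->T, ...; outcomes B1=T, B1=F, B2=T, B2=F, B3=T, B3=F, B4=T, B5=E, B6=T, B7=F, B8=F, B9=F
input #4, t=-3, z=7: events B1->T, B2->T, B1->T, B2->T, B1->T, B2->T, B1->T, B2->F, B1->T, B2->T, B1->F, B3->T, B3->T, B3->F, ...; outcomes B1=T, B1=F, B2=T, B2=F, B3=T, B3=F, B4=T, B5=E, B6=F, B7=F, B8=F, B9=F
input #5, t=2, z=11: events B1->T, B2->T, B1->T, B2->T, B1->T, B2->T, B1->T, B2->F, B1->F, B3->T, B3->F, B5->E, B4->F, B6->T, ...; outcomes B1=T, B1=F, B2=T, B2=F, B3=T, B3=F, B4=F, B5=E, B6=T, B7=F, B8=T, B9=T
input #6, t=-3, z=3: events B1->T, B2->T, B1->T, B2->T, B1->T, B2->T, B1->T, B2->F, B1->T, B2->T, B1->T, B2->T, B1->F, B3->T, ...; outcomes B1=T, B1=F, B2=T, B2=F, B3=T, B3=F, B4=F, B5=S, B6=T, B7=F, B8=F, B9=F
input #7, t=-1, z=5: events B1->T, B2->T, B1->T, B2->F, B1->T, B2->T, B1->T, B2->T, B1->T, B2->T, B1->T, B2->F, B1->F, B3->T, ...; outcomes B1=T, B1=F, B2=T, B2=F, B3=T, B3=F, B4=F, B5=S, B6=T, B7=F, B8=F, B9=F
input #8, t=0, z=5: events B1->T, B2->T, B1->T, B2->F, B1->T, B2->T, B1->T, B2->T, B1->T, B2->T, B1->T, B2->F, B1->F, B3->T, ...; outcomes B1=T, B1=F, B2=T, B2=F, B3=T, B3=F, B4=F, B5=S, B6=T, B7=F, B8=F, B9=F
input #9, t=3, z=4: events B1->T, B2->F, B1->T, B2->T, B1->T, B2->T, B1->T, B2->T, B1->T, B2->F, B1->T, B2->T, B1->F, B3->T, ...; outcomes B1=T, B1=F, B2=T, B2=F, B3=T, B3=F, B4=F, B5=S, B6=T, B7=F, B8=T, B9=F
input #10, t=3, z=7: events B1->T, B2->T, B1->T, B2->T, B1->T, B2->T, B1->T, B2->F, B1->T, B2->T, B1->F, B3->T, B3->T, B3->F, ...; outcomes B1=T, B1=F, B2=T, B2=F, B3=T, B3=F, B4=F, B5=E, B6=F, B7=T, B8=T, B9=T
union over the pool: B1=T, B1=F, B2=T, B2=F, B3=T, B3=F, B4=T, B4=F, B5=S, B5=E, B6=T, B6=F, B7=T, B7=F, B8=T, B8=F, B9=T, B9=F
uncovered (0 of 18): none
Answer: none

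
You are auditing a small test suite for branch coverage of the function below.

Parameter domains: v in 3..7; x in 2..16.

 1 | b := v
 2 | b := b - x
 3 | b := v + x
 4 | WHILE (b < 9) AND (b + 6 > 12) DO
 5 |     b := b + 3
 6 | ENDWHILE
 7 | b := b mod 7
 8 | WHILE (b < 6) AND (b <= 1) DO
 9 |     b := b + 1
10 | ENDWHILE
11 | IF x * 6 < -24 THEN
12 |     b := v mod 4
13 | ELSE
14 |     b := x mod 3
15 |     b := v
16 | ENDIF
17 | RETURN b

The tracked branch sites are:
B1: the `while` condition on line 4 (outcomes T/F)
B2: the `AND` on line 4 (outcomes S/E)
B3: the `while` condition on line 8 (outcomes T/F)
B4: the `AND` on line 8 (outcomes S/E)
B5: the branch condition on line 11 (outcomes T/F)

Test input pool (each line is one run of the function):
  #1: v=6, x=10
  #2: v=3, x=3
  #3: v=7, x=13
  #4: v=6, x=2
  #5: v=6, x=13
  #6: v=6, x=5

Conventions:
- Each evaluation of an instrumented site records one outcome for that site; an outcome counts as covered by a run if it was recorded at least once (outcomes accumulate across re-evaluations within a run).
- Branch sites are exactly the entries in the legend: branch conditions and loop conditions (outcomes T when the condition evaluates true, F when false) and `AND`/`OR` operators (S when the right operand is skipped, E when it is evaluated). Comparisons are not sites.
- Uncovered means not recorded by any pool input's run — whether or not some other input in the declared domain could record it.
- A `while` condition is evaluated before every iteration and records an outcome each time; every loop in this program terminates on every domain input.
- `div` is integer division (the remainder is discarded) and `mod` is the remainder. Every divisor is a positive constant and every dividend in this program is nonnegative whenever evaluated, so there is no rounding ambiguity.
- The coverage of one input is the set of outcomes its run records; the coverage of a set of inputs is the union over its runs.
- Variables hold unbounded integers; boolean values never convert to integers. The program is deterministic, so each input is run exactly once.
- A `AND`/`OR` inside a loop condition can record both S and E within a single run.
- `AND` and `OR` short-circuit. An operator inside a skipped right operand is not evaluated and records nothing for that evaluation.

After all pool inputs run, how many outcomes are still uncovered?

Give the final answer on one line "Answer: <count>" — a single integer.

run #1 (v=6, x=10) records B1=F, B2=S, B3=F, B4=E, B5=F
run #2 (v=3, x=3) records B1=F, B2=E, B3=F, B4=S, B5=F
run #3 (v=7, x=13) records B1=F, B2=S, B3=F, B4=S, B5=F
run #4 (v=6, x=2) records B1=T, B1=F, B2=S, B2=E, B3=F, B4=E, B5=F
run #5 (v=6, x=13) records B1=F, B2=S, B3=F, B4=E, B5=F
run #6 (v=6, x=5) records B1=F, B2=S, B3=F, B4=E, B5=F
union over the pool: B1=T, B1=F, B2=S, B2=E, B3=F, B4=S, B4=E, B5=F
uncovered (2 of 10): B3=T, B5=T

Answer: 2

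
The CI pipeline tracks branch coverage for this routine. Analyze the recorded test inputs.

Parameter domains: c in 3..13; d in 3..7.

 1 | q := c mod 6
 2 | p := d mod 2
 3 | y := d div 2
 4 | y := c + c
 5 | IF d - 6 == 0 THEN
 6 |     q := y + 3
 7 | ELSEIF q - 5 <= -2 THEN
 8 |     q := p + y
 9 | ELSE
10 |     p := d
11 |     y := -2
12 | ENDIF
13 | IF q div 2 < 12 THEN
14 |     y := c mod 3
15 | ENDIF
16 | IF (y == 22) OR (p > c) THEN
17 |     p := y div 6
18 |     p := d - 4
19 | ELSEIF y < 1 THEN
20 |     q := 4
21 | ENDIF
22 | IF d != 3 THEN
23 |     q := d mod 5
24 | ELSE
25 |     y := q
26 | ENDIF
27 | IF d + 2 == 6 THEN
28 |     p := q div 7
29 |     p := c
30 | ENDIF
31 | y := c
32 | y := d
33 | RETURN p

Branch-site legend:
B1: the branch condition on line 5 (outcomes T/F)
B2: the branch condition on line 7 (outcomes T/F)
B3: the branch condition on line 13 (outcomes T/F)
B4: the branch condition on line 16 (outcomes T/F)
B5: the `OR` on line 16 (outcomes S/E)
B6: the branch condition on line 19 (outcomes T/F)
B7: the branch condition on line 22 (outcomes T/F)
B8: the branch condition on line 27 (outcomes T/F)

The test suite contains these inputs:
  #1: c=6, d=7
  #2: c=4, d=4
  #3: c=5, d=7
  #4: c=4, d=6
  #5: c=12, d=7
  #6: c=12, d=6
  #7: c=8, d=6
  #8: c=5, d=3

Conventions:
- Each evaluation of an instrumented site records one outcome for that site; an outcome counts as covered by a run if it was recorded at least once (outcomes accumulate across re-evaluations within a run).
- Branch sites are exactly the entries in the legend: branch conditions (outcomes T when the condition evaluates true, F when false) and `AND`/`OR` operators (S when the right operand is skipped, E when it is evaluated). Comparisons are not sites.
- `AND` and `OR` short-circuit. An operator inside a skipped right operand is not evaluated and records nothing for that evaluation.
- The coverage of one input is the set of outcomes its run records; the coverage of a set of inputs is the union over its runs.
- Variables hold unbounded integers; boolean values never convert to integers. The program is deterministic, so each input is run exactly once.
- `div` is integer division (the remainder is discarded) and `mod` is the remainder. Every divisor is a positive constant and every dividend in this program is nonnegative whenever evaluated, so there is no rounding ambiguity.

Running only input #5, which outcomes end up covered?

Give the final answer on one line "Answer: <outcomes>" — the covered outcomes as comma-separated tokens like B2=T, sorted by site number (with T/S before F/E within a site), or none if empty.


Running input #5 (c=12, d=7), event by event:
  B1->F, B2->T, B3->F, B5->E, B4->F, B6->F, B7->T, B8->F
distinct outcomes covered: B1=F, B2=T, B3=F, B4=F, B5=E, B6=F, B7=T, B8=F
Answer: B1=F, B2=T, B3=F, B4=F, B5=E, B6=F, B7=T, B8=F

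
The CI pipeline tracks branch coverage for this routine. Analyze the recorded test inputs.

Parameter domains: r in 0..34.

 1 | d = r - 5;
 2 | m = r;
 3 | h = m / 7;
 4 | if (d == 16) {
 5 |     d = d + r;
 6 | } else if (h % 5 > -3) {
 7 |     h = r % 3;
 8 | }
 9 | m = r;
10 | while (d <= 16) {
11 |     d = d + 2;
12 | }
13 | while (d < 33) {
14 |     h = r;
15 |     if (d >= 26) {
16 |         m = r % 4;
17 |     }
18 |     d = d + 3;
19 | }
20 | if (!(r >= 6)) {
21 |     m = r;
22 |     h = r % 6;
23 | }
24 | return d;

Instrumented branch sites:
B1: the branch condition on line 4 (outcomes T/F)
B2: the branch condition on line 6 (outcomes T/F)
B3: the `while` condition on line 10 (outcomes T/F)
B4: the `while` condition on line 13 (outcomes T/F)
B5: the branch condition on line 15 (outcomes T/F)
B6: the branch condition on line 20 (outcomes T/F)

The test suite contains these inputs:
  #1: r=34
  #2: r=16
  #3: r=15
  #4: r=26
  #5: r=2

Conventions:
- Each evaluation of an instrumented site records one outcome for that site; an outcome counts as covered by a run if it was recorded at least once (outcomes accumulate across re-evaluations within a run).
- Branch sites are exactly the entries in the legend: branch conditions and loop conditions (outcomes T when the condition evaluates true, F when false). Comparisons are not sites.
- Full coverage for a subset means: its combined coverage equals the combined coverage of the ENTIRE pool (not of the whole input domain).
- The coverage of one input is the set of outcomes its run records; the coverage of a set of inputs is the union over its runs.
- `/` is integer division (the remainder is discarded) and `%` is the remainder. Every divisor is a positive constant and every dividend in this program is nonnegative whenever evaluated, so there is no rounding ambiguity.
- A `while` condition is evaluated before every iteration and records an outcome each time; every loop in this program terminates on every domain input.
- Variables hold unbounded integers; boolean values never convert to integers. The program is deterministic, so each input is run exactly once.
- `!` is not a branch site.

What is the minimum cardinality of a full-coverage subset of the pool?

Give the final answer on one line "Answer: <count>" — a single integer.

input #1, r=34: outcomes B1=F, B2=T, B3=F, B4=T, B4=F, B5=T, B6=F
input #2, r=16: outcomes B1=F, B2=T, B3=T, B3=F, B4=T, B4=F, B5=T, B5=F, B6=F
input #3, r=15: outcomes B1=F, B2=T, B3=T, B3=F, B4=T, B4=F, B5=T, B5=F, B6=F
input #4, r=26: outcomes B1=F, B2=T, B3=F, B4=T, B4=F, B5=T, B5=F, B6=F
input #5, r=2: outcomes B1=F, B2=T, B3=T, B3=F, B4=T, B4=F, B5=T, B5=F, B6=T
union over all inputs: B1=F, B2=T, B3=T, B3=F, B4=T, B4=F, B5=T, B5=F, B6=T, B6=F (10 outcomes)
every size-1 subset falls short of the 10 outcomes (best: 9/10)
the canonical winner is {1, 5}: size 2, full 10-outcome coverage, earliest index list among size-2 covers

Answer: 2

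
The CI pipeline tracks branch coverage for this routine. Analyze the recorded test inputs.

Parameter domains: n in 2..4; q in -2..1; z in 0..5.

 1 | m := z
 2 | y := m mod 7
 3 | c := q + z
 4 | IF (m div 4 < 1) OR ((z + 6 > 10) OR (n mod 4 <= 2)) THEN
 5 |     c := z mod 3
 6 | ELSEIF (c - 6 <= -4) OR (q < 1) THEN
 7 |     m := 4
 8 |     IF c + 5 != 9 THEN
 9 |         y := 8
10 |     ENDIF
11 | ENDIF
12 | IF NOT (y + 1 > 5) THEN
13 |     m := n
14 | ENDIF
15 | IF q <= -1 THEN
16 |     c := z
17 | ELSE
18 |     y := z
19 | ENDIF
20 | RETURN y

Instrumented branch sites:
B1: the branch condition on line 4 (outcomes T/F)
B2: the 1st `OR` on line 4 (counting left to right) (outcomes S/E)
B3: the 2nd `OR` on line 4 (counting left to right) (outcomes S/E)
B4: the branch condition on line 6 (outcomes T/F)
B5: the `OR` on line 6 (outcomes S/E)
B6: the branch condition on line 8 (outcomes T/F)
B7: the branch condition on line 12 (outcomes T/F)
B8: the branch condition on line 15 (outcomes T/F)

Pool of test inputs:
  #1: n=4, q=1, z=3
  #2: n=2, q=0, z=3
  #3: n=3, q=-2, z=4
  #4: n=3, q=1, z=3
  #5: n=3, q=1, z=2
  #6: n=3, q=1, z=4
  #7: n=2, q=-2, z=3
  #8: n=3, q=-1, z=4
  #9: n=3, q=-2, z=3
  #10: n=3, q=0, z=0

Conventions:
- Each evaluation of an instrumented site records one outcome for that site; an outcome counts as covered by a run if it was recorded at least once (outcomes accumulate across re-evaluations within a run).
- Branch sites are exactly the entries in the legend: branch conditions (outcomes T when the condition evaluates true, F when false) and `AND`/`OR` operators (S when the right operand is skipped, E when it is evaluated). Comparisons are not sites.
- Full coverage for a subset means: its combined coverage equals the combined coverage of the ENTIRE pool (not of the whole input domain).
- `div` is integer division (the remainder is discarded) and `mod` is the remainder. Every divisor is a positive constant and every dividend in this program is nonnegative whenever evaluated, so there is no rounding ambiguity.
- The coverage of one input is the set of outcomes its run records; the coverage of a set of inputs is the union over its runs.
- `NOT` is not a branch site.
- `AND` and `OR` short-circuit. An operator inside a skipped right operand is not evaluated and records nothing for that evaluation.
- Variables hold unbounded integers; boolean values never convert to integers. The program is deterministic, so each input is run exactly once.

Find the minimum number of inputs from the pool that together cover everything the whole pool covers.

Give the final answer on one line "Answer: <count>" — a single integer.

run #1 (n=4, q=1, z=3) runs B2->S, B1->T, B7->T, B8->F; records B1=T, B2=S, B7=T, B8=F
run #2 (n=2, q=0, z=3) runs B2->S, B1->T, B7->T, B8->F; records B1=T, B2=S, B7=T, B8=F
run #3 (n=3, q=-2, z=4) runs B2->E, B3->E, B1->F, B5->S, B4->T, B6->T, B7->F, B8->T; records B1=F, B2=E, B3=E, B4=T, B5=S, B6=T, B7=F, B8=T
run #4 (n=3, q=1, z=3) runs B2->S, B1->T, B7->T, B8->F; records B1=T, B2=S, B7=T, B8=F
run #5 (n=3, q=1, z=2) runs B2->S, B1->T, B7->T, B8->F; records B1=T, B2=S, B7=T, B8=F
run #6 (n=3, q=1, z=4) runs B2->E, B3->E, B1->F, B5->E, B4->F, B7->T, B8->F; records B1=F, B2=E, B3=E, B4=F, B5=E, B7=T, B8=F
run #7 (n=2, q=-2, z=3) runs B2->S, B1->T, B7->T, B8->T; records B1=T, B2=S, B7=T, B8=T
run #8 (n=3, q=-1, z=4) runs B2->E, B3->E, B1->F, B5->E, B4->T, B6->T, B7->F, B8->T; records B1=F, B2=E, B3=E, B4=T, B5=E, B6=T, B7=F, B8=T
run #9 (n=3, q=-2, z=3) runs B2->S, B1->T, B7->T, B8->T; records B1=T, B2=S, B7=T, B8=T
run #10 (n=3, q=0, z=0) runs B2->S, B1->T, B7->T, B8->F; records B1=T, B2=S, B7=T, B8=F
together the pool reaches 14 outcomes: B1=T, B1=F, B2=S, B2=E, B3=E, B4=T, B4=F, B5=S, B5=E, B6=T, B7=T, B7=F, B8=T, B8=F
every size-1 subset falls short of the 14 outcomes (best: 8/14)
every size-2 subset falls short of the 14 outcomes (best: 12/14)
inputs {1, 3, 6} (size 3) cover everything; no size-3 subset with a lexicographically smaller index list covers all 14

Answer: 3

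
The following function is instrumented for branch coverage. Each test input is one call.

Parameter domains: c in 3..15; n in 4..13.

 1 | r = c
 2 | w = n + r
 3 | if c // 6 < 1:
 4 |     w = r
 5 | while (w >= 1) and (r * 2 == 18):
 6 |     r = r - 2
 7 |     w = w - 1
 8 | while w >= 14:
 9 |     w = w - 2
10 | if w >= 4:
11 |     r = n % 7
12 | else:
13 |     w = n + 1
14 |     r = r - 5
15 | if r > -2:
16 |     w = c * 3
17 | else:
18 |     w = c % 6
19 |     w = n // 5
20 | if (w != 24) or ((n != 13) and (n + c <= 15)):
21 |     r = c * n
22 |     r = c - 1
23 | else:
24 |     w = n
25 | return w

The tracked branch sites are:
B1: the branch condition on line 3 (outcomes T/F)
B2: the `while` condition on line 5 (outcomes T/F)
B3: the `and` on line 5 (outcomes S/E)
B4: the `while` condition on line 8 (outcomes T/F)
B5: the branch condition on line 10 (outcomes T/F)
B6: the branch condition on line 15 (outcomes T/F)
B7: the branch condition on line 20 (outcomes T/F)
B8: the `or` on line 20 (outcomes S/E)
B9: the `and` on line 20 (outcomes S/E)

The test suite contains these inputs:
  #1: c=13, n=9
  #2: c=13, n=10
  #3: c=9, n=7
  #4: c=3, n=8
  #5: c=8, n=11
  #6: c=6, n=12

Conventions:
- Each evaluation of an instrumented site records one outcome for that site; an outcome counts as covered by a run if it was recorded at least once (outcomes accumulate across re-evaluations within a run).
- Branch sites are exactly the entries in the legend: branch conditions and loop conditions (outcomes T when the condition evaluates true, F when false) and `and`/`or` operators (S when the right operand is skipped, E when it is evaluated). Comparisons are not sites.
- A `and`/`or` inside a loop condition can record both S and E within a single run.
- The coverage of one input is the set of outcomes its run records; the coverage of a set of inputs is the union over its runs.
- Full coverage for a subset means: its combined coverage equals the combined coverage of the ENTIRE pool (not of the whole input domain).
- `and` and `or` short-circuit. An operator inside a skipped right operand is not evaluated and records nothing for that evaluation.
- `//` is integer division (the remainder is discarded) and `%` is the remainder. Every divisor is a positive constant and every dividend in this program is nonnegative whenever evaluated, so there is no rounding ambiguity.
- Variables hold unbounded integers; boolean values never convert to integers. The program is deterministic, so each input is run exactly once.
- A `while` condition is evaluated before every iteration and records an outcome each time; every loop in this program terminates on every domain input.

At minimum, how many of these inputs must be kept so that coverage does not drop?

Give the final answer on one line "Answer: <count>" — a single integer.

input #1 (c=13, n=9): events B1->F, B3->E, B2->F, B4->T, B4->T, B4->T, B4->T, B4->T, B4->F, B5->T, B6->T, B8->S, B7->T; covers B1=F, B2=F, B3=E, B4=T, B4=F, B5=T, B6=T, B7=T, B8=S
input #2 (c=13, n=10): events B1->F, B3->E, B2->F, B4->T, B4->T, B4->T, B4->T, B4->T, B4->F, B5->T, B6->T, B8->S, B7->T; covers B1=F, B2=F, B3=E, B4=T, B4=F, B5=T, B6=T, B7=T, B8=S
input #3 (c=9, n=7): events B1->F, B3->E, B2->T, B3->E, B2->F, B4->T, B4->F, B5->T, B6->T, B8->S, B7->T; covers B1=F, B2=T, B2=F, B3=E, B4=T, B4=F, B5=T, B6=T, B7=T, B8=S
input #4 (c=3, n=8): events B1->T, B3->E, B2->F, B4->F, B5->F, B6->F, B8->S, B7->T; covers B1=T, B2=F, B3=E, B4=F, B5=F, B6=F, B7=T, B8=S
input #5 (c=8, n=11): events B1->F, B3->E, B2->F, B4->T, B4->T, B4->T, B4->F, B5->T, B6->T, B8->E, B9->E, B7->F; covers B1=F, B2=F, B3=E, B4=T, B4=F, B5=T, B6=T, B7=F, B8=E, B9=E
input #6 (c=6, n=12): events B1->F, B3->E, B2->F, B4->T, B4->T, B4->T, B4->F, B5->T, B6->T, B8->S, B7->T; covers B1=F, B2=F, B3=E, B4=T, B4=F, B5=T, B6=T, B7=T, B8=S
the full pool covers 16 outcomes: B1=T, B1=F, B2=T, B2=F, B3=E, B4=T, B4=F, B5=T, B5=F, B6=T, B6=F, B7=T, B7=F, B8=S, B8=E, B9=E
no size-1 subset reaches all 16 outcomes (best union: 10/16)
no size-2 subset reaches all 16 outcomes (best union: 15/16)
the canonical winner is {3, 4, 5}: size 3, full 16-outcome coverage, earliest index list among size-3 covers

Answer: 3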